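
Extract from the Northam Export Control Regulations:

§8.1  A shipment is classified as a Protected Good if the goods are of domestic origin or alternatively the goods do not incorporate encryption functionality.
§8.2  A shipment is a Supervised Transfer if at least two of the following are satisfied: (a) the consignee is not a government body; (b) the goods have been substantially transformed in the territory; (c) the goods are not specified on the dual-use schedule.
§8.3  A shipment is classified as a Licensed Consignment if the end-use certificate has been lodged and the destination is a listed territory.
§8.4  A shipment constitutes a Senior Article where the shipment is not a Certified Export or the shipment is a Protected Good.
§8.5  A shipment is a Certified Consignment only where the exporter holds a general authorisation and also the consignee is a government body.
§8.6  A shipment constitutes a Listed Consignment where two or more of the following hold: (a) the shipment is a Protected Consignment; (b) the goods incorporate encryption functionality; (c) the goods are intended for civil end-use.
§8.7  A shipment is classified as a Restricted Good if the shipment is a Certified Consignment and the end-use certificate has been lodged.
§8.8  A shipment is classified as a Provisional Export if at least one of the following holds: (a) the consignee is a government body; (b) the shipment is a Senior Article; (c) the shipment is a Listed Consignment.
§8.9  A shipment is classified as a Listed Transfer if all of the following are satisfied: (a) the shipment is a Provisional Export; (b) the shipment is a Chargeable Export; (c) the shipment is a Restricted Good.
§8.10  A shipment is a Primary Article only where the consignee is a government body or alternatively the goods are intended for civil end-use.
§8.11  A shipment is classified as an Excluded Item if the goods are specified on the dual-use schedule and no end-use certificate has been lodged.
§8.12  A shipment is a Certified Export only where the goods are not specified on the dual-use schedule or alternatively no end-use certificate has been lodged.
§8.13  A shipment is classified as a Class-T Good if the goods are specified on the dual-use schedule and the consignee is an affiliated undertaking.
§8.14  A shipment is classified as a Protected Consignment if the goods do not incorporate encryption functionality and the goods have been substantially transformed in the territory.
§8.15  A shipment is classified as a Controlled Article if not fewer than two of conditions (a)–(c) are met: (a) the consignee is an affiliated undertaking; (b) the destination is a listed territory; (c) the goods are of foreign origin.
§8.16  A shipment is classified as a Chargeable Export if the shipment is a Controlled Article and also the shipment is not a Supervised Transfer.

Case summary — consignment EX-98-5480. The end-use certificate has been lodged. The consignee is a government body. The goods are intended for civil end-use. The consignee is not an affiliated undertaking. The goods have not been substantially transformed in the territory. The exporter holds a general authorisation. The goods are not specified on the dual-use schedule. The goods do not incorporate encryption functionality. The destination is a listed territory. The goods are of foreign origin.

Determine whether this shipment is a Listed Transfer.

§8.12 — Certified Export: [the goods are not specified on the dual-use schedule? yes] OR [no end-use certificate has been lodged? no] → satisfied.
§8.1 — Protected Good: [the goods are of domestic origin? no] OR [the goods do not incorporate encryption functionality? yes] → satisfied.
§8.4 — Senior Article: [not a Certified Export (§8.12)? no] OR [Protected Good (§8.1)? yes] → satisfied.
§8.14 — Protected Consignment: [the goods do not incorporate encryption functionality? yes] AND [the goods have been substantially transformed in the territory? no] → not satisfied.
§8.6 — Listed Consignment: Protected Consignment (§8.14)? no; the goods incorporate encryption functionality? no; the goods are intended for civil end-use? yes — 1 of 3 hold (need ≥2) → not satisfied.
§8.8 — Provisional Export: [the consignee is a government body? yes] OR [Senior Article (§8.4)? yes] OR [Listed Consignment (§8.6)? no] → satisfied.
§8.15 — Controlled Article: the consignee is an affiliated undertaking? no; the destination is a listed territory? yes; the goods are of foreign origin? yes — 2 of 3 hold (need ≥2) → satisfied.
§8.2 — Supervised Transfer: the consignee is not a government body? no; the goods have been substantially transformed in the territory? no; the goods are not specified on the dual-use schedule? yes — 1 of 3 hold (need ≥2) → not satisfied.
§8.16 — Chargeable Export: [Controlled Article (§8.15)? yes] AND [not a Supervised Transfer (§8.2)? yes] → satisfied.
§8.5 — Certified Consignment: [the exporter holds a general authorisation? yes] AND [the consignee is a government body? yes] → satisfied.
§8.7 — Restricted Good: [Certified Consignment (§8.5)? yes] AND [the end-use certificate has been lodged? yes] → satisfied.
§8.9 — Listed Transfer: [Provisional Export (§8.8)? yes] AND [Chargeable Export (§8.16)? yes] AND [Restricted Good (§8.7)? yes] → satisfied.

Yes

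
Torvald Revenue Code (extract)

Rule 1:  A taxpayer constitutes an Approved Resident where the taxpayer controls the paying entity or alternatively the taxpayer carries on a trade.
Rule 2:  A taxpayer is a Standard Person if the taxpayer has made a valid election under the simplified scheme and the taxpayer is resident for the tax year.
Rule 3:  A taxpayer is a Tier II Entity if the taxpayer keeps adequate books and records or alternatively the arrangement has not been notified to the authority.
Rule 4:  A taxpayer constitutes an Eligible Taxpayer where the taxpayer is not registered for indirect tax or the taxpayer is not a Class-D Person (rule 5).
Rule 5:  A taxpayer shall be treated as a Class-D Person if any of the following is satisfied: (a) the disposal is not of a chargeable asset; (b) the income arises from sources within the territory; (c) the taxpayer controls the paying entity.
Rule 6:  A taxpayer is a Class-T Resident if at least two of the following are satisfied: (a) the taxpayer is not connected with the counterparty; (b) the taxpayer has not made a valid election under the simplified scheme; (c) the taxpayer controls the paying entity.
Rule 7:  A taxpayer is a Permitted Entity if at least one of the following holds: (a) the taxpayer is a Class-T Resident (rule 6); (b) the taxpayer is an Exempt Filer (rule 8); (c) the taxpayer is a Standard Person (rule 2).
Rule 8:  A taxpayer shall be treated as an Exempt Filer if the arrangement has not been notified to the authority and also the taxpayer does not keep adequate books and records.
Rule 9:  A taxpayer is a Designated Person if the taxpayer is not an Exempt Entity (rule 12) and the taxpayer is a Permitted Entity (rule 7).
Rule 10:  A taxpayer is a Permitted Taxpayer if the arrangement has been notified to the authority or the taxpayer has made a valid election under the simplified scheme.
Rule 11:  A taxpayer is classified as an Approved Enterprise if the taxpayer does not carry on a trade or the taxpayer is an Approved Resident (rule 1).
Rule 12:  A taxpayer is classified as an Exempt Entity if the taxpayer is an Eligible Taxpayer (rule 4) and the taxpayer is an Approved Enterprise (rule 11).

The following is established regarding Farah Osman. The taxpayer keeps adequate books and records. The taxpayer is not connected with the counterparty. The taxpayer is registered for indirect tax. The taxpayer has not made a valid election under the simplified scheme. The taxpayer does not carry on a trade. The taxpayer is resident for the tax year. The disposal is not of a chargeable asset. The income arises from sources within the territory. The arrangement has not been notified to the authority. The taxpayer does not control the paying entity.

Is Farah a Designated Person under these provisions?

Yes

rule 5 — Class-D Person: [the disposal is not of a chargeable asset? yes] OR [the income arises from sources within the territory? yes] OR [the taxpayer controls the paying entity? no] → satisfied.
rule 4 — Eligible Taxpayer: [the taxpayer is not registered for indirect tax? no] OR [not a Class-D Person (rule 5)? no] → not satisfied.
rule 1 — Approved Resident: [the taxpayer controls the paying entity? no] OR [the taxpayer carries on a trade? no] → not satisfied.
rule 11 — Approved Enterprise: [the taxpayer does not carry on a trade? yes] OR [Approved Resident (rule 1)? no] → satisfied.
rule 12 — Exempt Entity: [Eligible Taxpayer (rule 4)? no] AND [Approved Enterprise (rule 11)? yes] → not satisfied.
rule 6 — Class-T Resident: the taxpayer is not connected with the counterparty? yes; the taxpayer has not made a valid election under the simplified scheme? yes; the taxpayer controls the paying entity? no — 2 of 3 hold (need ≥2) → satisfied.
rule 8 — Exempt Filer: [the arrangement has not been notified to the authority? yes] AND [the taxpayer does not keep adequate books and records? no] → not satisfied.
rule 2 — Standard Person: [the taxpayer has made a valid election under the simplified scheme? no] AND [the taxpayer is resident for the tax year? yes] → not satisfied.
rule 7 — Permitted Entity: [Class-T Resident (rule 6)? yes] OR [Exempt Filer (rule 8)? no] OR [Standard Person (rule 2)? no] → satisfied.
rule 9 — Designated Person: [not an Exempt Entity (rule 12)? yes] AND [Permitted Entity (rule 7)? yes] → satisfied.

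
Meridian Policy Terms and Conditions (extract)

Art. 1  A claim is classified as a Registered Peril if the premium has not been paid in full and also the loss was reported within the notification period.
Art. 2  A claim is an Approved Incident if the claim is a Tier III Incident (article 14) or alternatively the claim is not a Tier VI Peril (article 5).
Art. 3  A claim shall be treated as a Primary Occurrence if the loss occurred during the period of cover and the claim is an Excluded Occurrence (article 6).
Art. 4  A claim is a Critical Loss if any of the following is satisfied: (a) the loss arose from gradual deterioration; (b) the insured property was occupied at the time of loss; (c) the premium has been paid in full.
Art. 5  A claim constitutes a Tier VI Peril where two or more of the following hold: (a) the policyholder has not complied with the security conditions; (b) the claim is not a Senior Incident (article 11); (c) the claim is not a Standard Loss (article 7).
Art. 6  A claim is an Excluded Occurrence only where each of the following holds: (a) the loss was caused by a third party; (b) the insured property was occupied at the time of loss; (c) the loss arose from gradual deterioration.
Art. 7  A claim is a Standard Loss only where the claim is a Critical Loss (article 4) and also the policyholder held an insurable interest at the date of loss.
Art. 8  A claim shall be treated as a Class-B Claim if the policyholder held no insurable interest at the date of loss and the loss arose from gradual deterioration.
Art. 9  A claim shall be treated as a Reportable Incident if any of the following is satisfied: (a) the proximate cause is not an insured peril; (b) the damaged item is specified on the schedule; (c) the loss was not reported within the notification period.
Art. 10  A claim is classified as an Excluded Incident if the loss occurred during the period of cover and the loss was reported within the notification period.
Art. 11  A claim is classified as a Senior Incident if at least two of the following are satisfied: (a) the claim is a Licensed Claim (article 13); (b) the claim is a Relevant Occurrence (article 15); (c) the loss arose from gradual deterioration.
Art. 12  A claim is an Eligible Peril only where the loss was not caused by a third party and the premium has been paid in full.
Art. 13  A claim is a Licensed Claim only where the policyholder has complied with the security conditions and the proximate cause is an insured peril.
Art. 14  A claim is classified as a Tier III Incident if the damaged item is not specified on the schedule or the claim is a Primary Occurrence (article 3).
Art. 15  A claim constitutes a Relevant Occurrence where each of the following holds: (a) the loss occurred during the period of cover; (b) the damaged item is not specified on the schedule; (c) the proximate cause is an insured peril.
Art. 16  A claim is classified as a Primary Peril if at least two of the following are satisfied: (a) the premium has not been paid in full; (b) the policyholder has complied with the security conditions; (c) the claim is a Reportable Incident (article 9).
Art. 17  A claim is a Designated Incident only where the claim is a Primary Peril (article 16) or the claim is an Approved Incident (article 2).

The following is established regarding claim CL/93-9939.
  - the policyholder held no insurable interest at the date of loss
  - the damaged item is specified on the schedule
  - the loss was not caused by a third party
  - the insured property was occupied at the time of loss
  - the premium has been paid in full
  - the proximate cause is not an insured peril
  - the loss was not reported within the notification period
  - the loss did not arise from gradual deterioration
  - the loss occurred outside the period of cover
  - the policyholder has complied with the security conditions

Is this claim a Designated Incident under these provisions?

Yes

Under article 9: the proximate cause is not an insured peril? yes; or the damaged item is specified on the schedule? yes; or the loss was not reported within the notification period? yes. So the claim is a Reportable Incident.
Under article 16: the premium has not been paid in full? no; the policyholder has complied with the security conditions? yes; Reportable Incident (article 9)? yes — 2 of 3 hold (need ≥2) → satisfied.
Under article 6: the loss was caused by a third party? no; and the insured property was occupied at the time of loss? yes; and the loss arose from gradual deterioration? no. So the claim is not an Excluded Occurrence.
Under article 3: the loss occurred during the period of cover? no; and Excluded Occurrence (article 6)? no. So the claim is not a Primary Occurrence.
Under article 14: the damaged item is not specified on the schedule? no; or Primary Occurrence (article 3)? no. So the claim is not a Tier III Incident.
Under article 13: the policyholder has complied with the security conditions? yes; and the proximate cause is an insured peril? no. So the claim is not a Licensed Claim.
Under article 15: the loss occurred during the period of cover? no; and the damaged item is not specified on the schedule? no; and the proximate cause is an insured peril? no. So the claim is not a Relevant Occurrence.
Under article 11: Licensed Claim (article 13)? no; Relevant Occurrence (article 15)? no; the loss arose from gradual deterioration? no — 0 of 3 hold (need ≥2) → not satisfied.
Under article 4: the loss arose from gradual deterioration? no; or the insured property was occupied at the time of loss? yes; or the premium has been paid in full? yes. So the claim is a Critical Loss.
Under article 7: Critical Loss (article 4)? yes; and the policyholder held an insurable interest at the date of loss? no. So the claim is not a Standard Loss.
Under article 5: the policyholder has not complied with the security conditions? no; not a Senior Incident (article 11)? yes; not a Standard Loss (article 7)? yes — 2 of 3 hold (need ≥2) → satisfied.
Under article 2: Tier III Incident (article 14)? no; or not a Tier VI Peril (article 5)? no. So the claim is not an Approved Incident.
Under article 17: Primary Peril (article 16)? yes; or Approved Incident (article 2)? no. So the claim is a Designated Incident.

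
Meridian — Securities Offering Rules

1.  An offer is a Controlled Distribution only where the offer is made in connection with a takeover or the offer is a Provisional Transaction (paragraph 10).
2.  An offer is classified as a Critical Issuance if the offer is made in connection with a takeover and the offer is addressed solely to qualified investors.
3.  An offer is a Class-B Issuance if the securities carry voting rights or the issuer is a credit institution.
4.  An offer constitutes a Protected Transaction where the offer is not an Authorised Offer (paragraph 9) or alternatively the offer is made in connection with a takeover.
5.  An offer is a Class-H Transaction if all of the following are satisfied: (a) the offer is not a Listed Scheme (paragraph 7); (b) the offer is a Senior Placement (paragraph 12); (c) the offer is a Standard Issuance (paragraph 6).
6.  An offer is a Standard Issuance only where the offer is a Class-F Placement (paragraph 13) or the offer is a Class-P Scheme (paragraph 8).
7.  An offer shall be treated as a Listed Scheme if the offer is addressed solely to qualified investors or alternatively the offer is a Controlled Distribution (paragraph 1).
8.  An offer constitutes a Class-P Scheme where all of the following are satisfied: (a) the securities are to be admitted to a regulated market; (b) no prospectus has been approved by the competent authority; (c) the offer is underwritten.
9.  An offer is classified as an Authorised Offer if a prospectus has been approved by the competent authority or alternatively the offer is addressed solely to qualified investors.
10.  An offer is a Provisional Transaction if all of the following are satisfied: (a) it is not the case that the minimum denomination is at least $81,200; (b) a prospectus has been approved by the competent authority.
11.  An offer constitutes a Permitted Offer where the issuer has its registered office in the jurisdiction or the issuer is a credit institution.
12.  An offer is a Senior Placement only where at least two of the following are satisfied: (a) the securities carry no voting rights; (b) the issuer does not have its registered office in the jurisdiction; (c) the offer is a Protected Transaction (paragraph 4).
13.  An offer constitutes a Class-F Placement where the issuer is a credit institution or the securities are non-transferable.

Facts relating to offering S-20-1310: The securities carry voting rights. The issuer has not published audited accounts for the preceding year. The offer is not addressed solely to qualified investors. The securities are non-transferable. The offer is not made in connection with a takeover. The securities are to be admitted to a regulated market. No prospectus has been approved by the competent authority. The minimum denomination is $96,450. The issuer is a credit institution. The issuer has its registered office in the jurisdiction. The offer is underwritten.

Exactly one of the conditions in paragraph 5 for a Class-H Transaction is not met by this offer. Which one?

Senior Placement

Under paragraph 10: minimum denomination: $96,450 ≥ $81,200? yes, so negated condition no; and a prospectus has been approved by the competent authority? no. So the offer is not a Provisional Transaction.
Under paragraph 1: the offer is made in connection with a takeover? no; or Provisional Transaction (paragraph 10)? no. So the offer is not a Controlled Distribution.
Under paragraph 7: the offer is addressed solely to qualified investors? no; or Controlled Distribution (paragraph 1)? no. So the offer is not a Listed Scheme.
Under paragraph 9: a prospectus has been approved by the competent authority? no; or the offer is addressed solely to qualified investors? no. So the offer is not an Authorised Offer.
Under paragraph 4: not an Authorised Offer (paragraph 9)? yes; or the offer is made in connection with a takeover? no. So the offer is a Protected Transaction.
Under paragraph 12: the securities carry no voting rights? no; the issuer does not have its registered office in the jurisdiction? no; Protected Transaction (paragraph 4)? yes — 1 of 3 hold (need ≥2) → not satisfied.
Under paragraph 13: the issuer is a credit institution? yes; or the securities are non-transferable? yes. So the offer is a Class-F Placement.
Under paragraph 8: the securities are to be admitted to a regulated market? yes; and no prospectus has been approved by the competent authority? yes; and the offer is underwritten? yes. So the offer is a Class-P Scheme.
Under paragraph 6: Class-F Placement (paragraph 13)? yes; or Class-P Scheme (paragraph 8)? yes. So the offer is a Standard Issuance.
Under paragraph 5: not a Listed Scheme (paragraph 7)? yes; and Senior Placement (paragraph 12)? no; and Standard Issuance (paragraph 6)? yes. So the offer is not a Class-H Transaction.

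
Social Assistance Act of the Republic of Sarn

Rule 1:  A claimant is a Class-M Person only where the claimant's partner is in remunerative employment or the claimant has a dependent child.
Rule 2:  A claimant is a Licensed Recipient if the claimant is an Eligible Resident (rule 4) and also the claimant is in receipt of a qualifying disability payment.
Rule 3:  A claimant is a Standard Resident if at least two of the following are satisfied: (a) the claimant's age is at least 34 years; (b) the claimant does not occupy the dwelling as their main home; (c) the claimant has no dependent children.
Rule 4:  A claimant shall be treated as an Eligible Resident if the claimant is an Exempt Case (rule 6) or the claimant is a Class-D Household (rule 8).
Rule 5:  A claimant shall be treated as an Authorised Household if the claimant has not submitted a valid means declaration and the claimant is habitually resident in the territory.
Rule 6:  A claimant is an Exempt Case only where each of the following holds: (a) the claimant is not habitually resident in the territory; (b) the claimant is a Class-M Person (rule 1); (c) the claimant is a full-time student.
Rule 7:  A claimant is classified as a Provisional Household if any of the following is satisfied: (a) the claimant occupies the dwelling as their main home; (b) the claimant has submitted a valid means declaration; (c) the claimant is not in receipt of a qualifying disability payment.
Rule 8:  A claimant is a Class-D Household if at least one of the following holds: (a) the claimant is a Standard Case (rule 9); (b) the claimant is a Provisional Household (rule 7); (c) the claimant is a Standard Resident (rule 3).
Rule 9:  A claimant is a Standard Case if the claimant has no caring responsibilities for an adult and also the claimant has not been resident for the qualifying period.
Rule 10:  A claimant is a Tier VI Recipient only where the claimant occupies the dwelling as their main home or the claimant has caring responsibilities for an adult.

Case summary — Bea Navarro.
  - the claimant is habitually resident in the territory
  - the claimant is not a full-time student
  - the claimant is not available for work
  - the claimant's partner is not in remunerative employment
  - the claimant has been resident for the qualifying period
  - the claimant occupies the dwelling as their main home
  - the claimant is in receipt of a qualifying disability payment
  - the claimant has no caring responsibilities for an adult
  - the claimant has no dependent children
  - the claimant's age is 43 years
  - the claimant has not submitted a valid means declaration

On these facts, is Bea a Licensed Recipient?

Yes

rule 1 — Class-M Person: [the claimant's partner is in remunerative employment? no] OR [the claimant has a dependent child? no] → not satisfied.
rule 6 — Exempt Case: [the claimant is not habitually resident in the territory? no] AND [Class-M Person (rule 1)? no] AND [the claimant is a full-time student? no] → not satisfied.
rule 9 — Standard Case: [the claimant has no caring responsibilities for an adult? yes] AND [the claimant has not been resident for the qualifying period? no] → not satisfied.
rule 7 — Provisional Household: [the claimant occupies the dwelling as their main home? yes] OR [the claimant has submitted a valid means declaration? no] OR [the claimant is not in receipt of a qualifying disability payment? no] → satisfied.
rule 3 — Standard Resident: claimant's age: 43 years ≥ 34 years? yes; the claimant does not occupy the dwelling as their main home? no; the claimant has no dependent children? yes — 2 of 3 hold (need ≥2) → satisfied.
rule 8 — Class-D Household: [Standard Case (rule 9)? no] OR [Provisional Household (rule 7)? yes] OR [Standard Resident (rule 3)? yes] → satisfied.
rule 4 — Eligible Resident: [Exempt Case (rule 6)? no] OR [Class-D Household (rule 8)? yes] → satisfied.
rule 2 — Licensed Recipient: [Eligible Resident (rule 4)? yes] AND [the claimant is in receipt of a qualifying disability payment? yes] → satisfied.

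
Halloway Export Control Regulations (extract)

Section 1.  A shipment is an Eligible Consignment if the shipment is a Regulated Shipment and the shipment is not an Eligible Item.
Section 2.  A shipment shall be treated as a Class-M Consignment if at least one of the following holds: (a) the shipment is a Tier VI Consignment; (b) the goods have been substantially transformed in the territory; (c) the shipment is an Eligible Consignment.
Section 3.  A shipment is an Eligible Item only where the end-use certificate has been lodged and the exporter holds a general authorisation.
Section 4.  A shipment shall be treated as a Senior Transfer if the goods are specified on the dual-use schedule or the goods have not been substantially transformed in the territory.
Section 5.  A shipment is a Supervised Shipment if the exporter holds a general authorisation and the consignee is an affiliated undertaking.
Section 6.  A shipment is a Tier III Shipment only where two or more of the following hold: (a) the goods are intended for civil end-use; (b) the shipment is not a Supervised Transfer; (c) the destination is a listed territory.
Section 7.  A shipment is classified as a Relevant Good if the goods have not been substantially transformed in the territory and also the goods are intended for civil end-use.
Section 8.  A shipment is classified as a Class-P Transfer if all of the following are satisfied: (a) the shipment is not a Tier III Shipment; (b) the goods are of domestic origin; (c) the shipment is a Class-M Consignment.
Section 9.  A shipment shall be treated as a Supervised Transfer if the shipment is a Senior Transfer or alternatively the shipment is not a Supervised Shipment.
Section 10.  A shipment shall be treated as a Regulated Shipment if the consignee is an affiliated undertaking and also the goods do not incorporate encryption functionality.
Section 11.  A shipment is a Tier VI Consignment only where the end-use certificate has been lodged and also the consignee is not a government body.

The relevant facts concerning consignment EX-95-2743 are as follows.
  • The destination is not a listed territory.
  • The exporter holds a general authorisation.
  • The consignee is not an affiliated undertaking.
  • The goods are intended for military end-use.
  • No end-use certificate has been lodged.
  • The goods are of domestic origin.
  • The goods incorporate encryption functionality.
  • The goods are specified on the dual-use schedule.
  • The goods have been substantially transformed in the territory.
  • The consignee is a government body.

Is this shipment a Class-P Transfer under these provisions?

Yes

section 4 — Senior Transfer: [the goods are specified on the dual-use schedule? yes] OR [the goods have not been substantially transformed in the territory? no] → satisfied.
section 5 — Supervised Shipment: [the exporter holds a general authorisation? yes] AND [the consignee is an affiliated undertaking? no] → not satisfied.
section 9 — Supervised Transfer: [Senior Transfer (section 4)? yes] OR [not a Supervised Shipment (section 5)? yes] → satisfied.
section 6 — Tier III Shipment: the goods are intended for civil end-use? no; not a Supervised Transfer (section 9)? no; the destination is a listed territory? no — 0 of 3 hold (need ≥2) → not satisfied.
section 11 — Tier VI Consignment: [the end-use certificate has been lodged? no] AND [the consignee is not a government body? no] → not satisfied.
section 10 — Regulated Shipment: [the consignee is an affiliated undertaking? no] AND [the goods do not incorporate encryption functionality? no] → not satisfied.
section 3 — Eligible Item: [the end-use certificate has been lodged? no] AND [the exporter holds a general authorisation? yes] → not satisfied.
section 1 — Eligible Consignment: [Regulated Shipment (section 10)? no] AND [not an Eligible Item (section 3)? yes] → not satisfied.
section 2 — Class-M Consignment: [Tier VI Consignment (section 11)? no] OR [the goods have been substantially transformed in the territory? yes] OR [Eligible Consignment (section 1)? no] → satisfied.
section 8 — Class-P Transfer: [not a Tier III Shipment (section 6)? yes] AND [the goods are of domestic origin? yes] AND [Class-M Consignment (section 2)? yes] → satisfied.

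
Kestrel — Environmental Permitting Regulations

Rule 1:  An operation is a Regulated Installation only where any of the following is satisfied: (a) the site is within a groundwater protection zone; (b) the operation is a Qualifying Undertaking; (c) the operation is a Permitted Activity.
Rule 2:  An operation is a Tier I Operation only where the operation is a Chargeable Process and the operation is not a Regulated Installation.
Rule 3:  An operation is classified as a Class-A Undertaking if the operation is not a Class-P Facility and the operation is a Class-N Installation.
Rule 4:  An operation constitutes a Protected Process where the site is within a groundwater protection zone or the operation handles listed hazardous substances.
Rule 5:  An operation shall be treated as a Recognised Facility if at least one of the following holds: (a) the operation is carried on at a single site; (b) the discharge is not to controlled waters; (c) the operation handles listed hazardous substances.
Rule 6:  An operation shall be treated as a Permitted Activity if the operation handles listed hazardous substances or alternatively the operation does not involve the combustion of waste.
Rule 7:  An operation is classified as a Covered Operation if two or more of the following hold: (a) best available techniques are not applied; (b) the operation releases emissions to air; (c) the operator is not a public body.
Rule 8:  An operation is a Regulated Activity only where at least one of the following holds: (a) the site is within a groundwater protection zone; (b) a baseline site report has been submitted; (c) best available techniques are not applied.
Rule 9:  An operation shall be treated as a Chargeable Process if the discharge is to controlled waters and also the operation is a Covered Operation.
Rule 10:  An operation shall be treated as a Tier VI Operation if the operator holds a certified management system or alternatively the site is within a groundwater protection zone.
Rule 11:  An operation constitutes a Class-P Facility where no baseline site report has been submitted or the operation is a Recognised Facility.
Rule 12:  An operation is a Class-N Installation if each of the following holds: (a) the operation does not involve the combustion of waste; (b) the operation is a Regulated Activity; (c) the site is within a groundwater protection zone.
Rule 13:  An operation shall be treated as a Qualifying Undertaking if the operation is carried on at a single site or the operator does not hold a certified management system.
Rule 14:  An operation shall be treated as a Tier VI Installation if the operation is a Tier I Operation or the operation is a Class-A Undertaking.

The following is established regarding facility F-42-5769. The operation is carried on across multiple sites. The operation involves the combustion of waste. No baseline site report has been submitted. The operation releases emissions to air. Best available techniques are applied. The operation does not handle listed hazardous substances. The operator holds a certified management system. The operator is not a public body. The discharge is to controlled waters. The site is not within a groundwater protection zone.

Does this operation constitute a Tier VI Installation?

Under rule 7: best available techniques are not applied? no; the operation releases emissions to air? yes; the operator is not a public body? yes — 2 of 3 hold (need ≥2) → satisfied.
Under rule 9: the discharge is to controlled waters? yes; and Covered Operation (rule 7)? yes. So the operation is a Chargeable Process.
Under rule 13: the operation is carried on at a single site? no; or the operator does not hold a certified management system? no. So the operation is not a Qualifying Undertaking.
Under rule 6: the operation handles listed hazardous substances? no; or the operation does not involve the combustion of waste? no. So the operation is not a Permitted Activity.
Under rule 1: the site is within a groundwater protection zone? no; or Qualifying Undertaking (rule 13)? no; or Permitted Activity (rule 6)? no. So the operation is not a Regulated Installation.
Under rule 2: Chargeable Process (rule 9)? yes; and not a Regulated Installation (rule 1)? yes. So the operation is a Tier I Operation.
Under rule 5: the operation is carried on at a single site? no; or the discharge is not to controlled waters? no; or the operation handles listed hazardous substances? no. So the operation is not a Recognised Facility.
Under rule 11: no baseline site report has been submitted? yes; or Recognised Facility (rule 5)? no. So the operation is a Class-P Facility.
Under rule 8: the site is within a groundwater protection zone? no; or a baseline site report has been submitted? no; or best available techniques are not applied? no. So the operation is not a Regulated Activity.
Under rule 12: the operation does not involve the combustion of waste? no; and Regulated Activity (rule 8)? no; and the site is within a groundwater protection zone? no. So the operation is not a Class-N Installation.
Under rule 3: not a Class-P Facility (rule 11)? no; and Class-N Installation (rule 12)? no. So the operation is not a Class-A Undertaking.
Under rule 14: Tier I Operation (rule 2)? yes; or Class-A Undertaking (rule 3)? no. So the operation is a Tier VI Installation.

Yes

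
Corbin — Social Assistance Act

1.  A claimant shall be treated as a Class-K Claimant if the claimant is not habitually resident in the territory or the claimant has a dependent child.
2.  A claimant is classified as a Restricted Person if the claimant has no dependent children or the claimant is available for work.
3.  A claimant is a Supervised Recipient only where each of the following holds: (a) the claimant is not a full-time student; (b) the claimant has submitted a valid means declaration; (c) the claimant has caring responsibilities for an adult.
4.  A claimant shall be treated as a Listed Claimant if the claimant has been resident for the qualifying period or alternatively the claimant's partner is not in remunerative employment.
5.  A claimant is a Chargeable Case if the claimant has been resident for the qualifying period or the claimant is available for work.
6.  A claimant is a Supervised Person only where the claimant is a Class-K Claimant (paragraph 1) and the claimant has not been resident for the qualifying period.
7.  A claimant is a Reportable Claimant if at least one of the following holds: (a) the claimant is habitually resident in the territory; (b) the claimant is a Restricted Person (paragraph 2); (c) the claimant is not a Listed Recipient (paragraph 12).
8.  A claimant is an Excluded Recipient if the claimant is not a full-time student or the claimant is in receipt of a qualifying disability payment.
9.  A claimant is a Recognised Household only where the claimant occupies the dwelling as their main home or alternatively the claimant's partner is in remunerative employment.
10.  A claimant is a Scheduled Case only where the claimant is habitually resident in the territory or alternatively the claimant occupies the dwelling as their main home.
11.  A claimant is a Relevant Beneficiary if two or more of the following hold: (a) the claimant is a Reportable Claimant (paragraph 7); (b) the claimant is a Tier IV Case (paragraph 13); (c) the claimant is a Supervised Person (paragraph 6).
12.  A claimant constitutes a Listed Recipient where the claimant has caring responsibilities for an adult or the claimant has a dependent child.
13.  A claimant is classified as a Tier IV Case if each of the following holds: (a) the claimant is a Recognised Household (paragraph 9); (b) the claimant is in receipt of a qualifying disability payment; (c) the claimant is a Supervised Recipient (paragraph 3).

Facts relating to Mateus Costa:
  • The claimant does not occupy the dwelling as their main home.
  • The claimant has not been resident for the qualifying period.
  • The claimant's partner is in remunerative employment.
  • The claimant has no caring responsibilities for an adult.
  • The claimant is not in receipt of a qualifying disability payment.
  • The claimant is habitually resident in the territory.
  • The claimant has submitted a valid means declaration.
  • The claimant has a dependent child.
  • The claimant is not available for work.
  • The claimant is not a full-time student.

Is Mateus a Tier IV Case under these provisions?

No

paragraph 9 — Recognised Household: [the claimant occupies the dwelling as their main home? no] OR [the claimant's partner is in remunerative employment? yes] → satisfied.
paragraph 3 — Supervised Recipient: [the claimant is not a full-time student? yes] AND [the claimant has submitted a valid means declaration? yes] AND [the claimant has caring responsibilities for an adult? no] → not satisfied.
paragraph 13 — Tier IV Case: [Recognised Household (paragraph 9)? yes] AND [the claimant is in receipt of a qualifying disability payment? no] AND [Supervised Recipient (paragraph 3)? no] → not satisfied.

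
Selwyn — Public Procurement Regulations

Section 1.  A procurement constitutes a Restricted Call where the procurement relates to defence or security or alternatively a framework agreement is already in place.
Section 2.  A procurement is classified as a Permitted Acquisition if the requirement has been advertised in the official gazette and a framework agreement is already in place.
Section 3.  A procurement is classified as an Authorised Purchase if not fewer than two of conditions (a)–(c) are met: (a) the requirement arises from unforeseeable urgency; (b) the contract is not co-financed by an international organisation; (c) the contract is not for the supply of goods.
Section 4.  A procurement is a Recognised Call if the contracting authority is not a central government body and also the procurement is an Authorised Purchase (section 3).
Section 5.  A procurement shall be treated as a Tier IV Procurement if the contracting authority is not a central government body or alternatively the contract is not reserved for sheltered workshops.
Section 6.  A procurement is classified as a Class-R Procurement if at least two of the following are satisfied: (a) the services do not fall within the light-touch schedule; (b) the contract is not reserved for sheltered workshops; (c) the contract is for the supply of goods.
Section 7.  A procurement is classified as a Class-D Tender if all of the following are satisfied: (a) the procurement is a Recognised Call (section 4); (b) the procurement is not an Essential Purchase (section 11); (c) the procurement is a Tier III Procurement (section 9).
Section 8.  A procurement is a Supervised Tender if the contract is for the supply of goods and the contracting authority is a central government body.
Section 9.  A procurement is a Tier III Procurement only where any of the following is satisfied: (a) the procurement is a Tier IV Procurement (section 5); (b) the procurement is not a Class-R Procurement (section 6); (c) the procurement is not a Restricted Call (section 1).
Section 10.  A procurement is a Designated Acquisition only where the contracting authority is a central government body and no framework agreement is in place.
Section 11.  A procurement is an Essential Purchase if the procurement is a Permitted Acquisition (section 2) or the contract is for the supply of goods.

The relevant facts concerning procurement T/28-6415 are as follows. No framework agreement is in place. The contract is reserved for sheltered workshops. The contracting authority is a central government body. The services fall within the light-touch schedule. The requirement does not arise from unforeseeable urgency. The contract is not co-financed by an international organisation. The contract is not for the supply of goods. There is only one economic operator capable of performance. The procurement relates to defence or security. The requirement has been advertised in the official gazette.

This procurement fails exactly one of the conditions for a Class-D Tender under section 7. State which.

section 3 — Authorised Purchase: the requirement arises from unforeseeable urgency? no; the contract is not co-financed by an international organisation? yes; the contract is not for the supply of goods? yes — 2 of 3 hold (need ≥2) → satisfied.
section 4 — Recognised Call: [the contracting authority is not a central government body? no] AND [Authorised Purchase (section 3)? yes] → not satisfied.
section 2 — Permitted Acquisition: [the requirement has been advertised in the official gazette? yes] AND [a framework agreement is already in place? no] → not satisfied.
section 11 — Essential Purchase: [Permitted Acquisition (section 2)? no] OR [the contract is for the supply of goods? no] → not satisfied.
section 5 — Tier IV Procurement: [the contracting authority is not a central government body? no] OR [the contract is not reserved for sheltered workshops? no] → not satisfied.
section 6 — Class-R Procurement: the services do not fall within the light-touch schedule? no; the contract is not reserved for sheltered workshops? no; the contract is for the supply of goods? no — 0 of 3 hold (need ≥2) → not satisfied.
section 1 — Restricted Call: [the procurement relates to defence or security? yes] OR [a framework agreement is already in place? no] → satisfied.
section 9 — Tier III Procurement: [Tier IV Procurement (section 5)? no] OR [not a Class-R Procurement (section 6)? yes] OR [not a Restricted Call (section 1)? no] → satisfied.
section 7 — Class-D Tender: [Recognised Call (section 4)? no] AND [not an Essential Purchase (section 11)? yes] AND [Tier III Procurement (section 9)? yes] → not satisfied.

Recognised Call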